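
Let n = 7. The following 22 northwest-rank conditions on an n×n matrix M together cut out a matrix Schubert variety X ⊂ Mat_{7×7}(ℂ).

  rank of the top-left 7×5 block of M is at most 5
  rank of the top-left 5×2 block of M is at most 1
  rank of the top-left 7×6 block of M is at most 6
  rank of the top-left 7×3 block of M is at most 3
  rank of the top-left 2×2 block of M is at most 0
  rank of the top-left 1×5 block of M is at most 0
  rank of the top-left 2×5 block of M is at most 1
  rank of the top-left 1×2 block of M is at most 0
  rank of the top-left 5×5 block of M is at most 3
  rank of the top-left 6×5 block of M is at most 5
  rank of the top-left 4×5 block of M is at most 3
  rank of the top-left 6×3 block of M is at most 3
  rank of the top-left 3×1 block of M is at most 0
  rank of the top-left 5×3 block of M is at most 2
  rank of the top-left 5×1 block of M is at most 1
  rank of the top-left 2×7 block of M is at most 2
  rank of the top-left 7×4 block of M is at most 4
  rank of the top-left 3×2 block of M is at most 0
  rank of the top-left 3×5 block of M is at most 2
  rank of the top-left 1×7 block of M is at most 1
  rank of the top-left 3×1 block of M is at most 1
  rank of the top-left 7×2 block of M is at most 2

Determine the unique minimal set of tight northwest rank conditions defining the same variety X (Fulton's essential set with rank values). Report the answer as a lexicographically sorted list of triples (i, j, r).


Reconstructing r_w from the 22 given conditions:

  R[1]: 0 0 0 0 0 1 1
  R[2]: 0 0 1 1 1 2 2
  R[3]: 0 0 1 2 2 3 3
  R[4]: 1 1 2 3 3 4 4
  R[5]: 1 1 2 3 3 4 5
  R[6]: 1 2 3 4 4 5 6
  R[7]: 1 2 3 4 5 6 7

giving w = (6, 3, 4, 1, 7, 2, 5) via Δ²R.

4 SE-corners of the 11-cell Rothe diagram give Ess(w):

[(1, 5, 0), (3, 2, 0), (5, 2, 1), (5, 5, 3)]


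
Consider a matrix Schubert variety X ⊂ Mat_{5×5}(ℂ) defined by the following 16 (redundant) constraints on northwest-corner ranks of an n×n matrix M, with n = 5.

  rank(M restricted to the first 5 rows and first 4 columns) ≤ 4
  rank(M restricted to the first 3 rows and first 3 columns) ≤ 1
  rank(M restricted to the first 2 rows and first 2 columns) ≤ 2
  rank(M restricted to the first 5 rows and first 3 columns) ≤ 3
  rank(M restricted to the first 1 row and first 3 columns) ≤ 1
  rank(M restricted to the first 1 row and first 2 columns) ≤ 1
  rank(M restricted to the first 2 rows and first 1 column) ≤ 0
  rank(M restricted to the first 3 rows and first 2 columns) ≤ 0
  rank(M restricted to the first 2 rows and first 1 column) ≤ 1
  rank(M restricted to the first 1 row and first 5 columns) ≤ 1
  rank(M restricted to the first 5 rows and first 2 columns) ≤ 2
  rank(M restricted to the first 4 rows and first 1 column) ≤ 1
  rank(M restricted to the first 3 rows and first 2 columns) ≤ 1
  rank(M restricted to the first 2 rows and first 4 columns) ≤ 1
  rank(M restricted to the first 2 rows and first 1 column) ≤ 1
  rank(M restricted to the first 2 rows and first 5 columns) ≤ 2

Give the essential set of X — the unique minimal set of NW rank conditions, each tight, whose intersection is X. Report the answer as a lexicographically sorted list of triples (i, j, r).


The tightest implied rank at each (i,j), from the 16 conditions:

  i=1: 0  0  1  1  1
  i=2: 0  0  1  1  2
  i=3: 0  0  1  2  3
  i=4: 1  1  2  3  4
  i=5: 1  2  3  4  5

reading off 1-entries of Δ²R: w = (3, 5, 4, 1, 2).

ℓ(w)=7; the 2 essential cells (i,j,r):

[(2, 4, 1), (3, 2, 0)]


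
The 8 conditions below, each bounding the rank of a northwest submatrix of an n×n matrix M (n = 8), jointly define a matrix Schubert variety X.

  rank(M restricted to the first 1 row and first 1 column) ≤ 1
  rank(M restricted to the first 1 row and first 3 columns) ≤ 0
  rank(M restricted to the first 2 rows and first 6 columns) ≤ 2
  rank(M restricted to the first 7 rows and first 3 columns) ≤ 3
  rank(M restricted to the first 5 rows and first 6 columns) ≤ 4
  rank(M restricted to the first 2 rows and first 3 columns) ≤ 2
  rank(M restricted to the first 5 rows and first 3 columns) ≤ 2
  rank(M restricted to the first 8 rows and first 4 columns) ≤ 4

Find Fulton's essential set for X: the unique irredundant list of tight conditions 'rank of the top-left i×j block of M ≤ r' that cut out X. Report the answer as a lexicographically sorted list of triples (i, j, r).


Computing R[i][j] = min implied NW-rank bound (n=8, 8 conditions):

  i=1: 0, 0, 0, 1, 1, 1, 1, 1
  i=2: 1, 1, 1, 2, 2, 2, 2, 2
  i=3: 1, 2, 2, 3, 3, 3, 3, 3
  i=4: 1, 2, 2, 3, 4, 4, 4, 4
  i=5: 1, 2, 2, 3, 4, 4, 5, 5
  i=6: 1, 2, 3, 4, 5, 5, 6, 6
  i=7: 1, 2, 3, 4, 5, 6, 7, 7
  i=8: 1, 2, 3, 4, 5, 6, 7, 8

the unique w with this rank table is (4, 1, 2, 5, 7, 3, 6, 8).

|D(w)|=6, |Ess(w)|=3:

[(1, 3, 0), (5, 3, 2), (5, 6, 4)]


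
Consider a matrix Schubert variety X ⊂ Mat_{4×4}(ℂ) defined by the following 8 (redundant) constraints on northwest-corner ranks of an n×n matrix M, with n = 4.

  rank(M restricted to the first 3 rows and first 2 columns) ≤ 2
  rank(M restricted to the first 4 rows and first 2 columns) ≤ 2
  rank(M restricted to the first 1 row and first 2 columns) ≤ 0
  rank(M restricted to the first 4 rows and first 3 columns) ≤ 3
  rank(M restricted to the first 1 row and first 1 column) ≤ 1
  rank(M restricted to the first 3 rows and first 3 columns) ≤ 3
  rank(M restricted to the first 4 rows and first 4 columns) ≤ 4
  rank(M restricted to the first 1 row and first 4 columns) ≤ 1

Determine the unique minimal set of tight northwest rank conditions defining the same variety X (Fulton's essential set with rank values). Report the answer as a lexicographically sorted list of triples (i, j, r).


Computing R[i][j] = min implied NW-rank bound (n=4, 8 conditions):

  R[1]: 0  0  1  1
  R[2]: 1  1  2  2
  R[3]: 1  2  3  3
  R[4]: 1  2  3  4

so w = (3, 1, 2, 4).

ℓ(w)=2; the 1 essential cell (i,j,r):

[(1, 2, 0)]


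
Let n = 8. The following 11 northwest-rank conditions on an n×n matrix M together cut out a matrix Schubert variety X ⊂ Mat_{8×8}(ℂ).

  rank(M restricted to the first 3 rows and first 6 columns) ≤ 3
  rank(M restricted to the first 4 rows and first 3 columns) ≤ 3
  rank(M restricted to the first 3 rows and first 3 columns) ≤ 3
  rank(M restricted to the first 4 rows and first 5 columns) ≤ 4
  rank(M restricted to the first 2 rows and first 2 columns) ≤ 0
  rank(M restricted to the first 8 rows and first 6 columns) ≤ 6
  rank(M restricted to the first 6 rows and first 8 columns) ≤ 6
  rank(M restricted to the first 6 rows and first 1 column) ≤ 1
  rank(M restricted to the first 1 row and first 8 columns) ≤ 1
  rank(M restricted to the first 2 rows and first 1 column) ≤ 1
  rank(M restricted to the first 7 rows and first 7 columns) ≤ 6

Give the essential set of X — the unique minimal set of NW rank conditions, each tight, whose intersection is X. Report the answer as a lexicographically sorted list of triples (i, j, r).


Propagating the 11 rank bounds to every northwest block:

  R[1]: 0 | 0 | 1 | 1 | 1 | 1 | 1 | 1
  R[2]: 0 | 0 | 1 | 2 | 2 | 2 | 2 | 2
  R[3]: 1 | 1 | 2 | 3 | 3 | 3 | 3 | 3
  R[4]: 1 | 2 | 3 | 4 | 4 | 4 | 4 | 4
  R[5]: 1 | 2 | 3 | 4 | 5 | 5 | 5 | 5
  R[6]: 1 | 2 | 3 | 4 | 5 | 6 | 6 | 6
  R[7]: 1 | 2 | 3 | 4 | 5 | 6 | 6 | 7
  R[8]: 1 | 2 | 3 | 4 | 5 | 6 | 7 | 8

the unique w with this rank table is (3, 4, 1, 2, 5, 6, 8, 7).

|D(w)|=5, |Ess(w)|=2:

[(2, 2, 0), (7, 7, 6)]


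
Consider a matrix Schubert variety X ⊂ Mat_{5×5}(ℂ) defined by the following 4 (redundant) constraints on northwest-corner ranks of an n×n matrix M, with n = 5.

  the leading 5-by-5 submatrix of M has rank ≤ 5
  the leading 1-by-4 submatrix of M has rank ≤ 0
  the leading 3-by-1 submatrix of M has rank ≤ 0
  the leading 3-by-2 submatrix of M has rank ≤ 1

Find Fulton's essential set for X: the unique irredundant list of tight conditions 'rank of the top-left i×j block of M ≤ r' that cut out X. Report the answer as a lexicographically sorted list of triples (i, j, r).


Recovering R(i,j) via the rank-extension bound from the 4 conditions:

  i=1: 0  0  0  0  1
  i=2: 0  1  1  1  2
  i=3: 0  1  2  2  3
  i=4: 1  2  3  3  4
  i=5: 1  2  3  4  5

so w = (5, 2, 3, 1, 4).

Rothe diagram D(w) (6 cells), 2 SE-corners (essential conditions):

[(1, 4, 0), (3, 1, 0)]


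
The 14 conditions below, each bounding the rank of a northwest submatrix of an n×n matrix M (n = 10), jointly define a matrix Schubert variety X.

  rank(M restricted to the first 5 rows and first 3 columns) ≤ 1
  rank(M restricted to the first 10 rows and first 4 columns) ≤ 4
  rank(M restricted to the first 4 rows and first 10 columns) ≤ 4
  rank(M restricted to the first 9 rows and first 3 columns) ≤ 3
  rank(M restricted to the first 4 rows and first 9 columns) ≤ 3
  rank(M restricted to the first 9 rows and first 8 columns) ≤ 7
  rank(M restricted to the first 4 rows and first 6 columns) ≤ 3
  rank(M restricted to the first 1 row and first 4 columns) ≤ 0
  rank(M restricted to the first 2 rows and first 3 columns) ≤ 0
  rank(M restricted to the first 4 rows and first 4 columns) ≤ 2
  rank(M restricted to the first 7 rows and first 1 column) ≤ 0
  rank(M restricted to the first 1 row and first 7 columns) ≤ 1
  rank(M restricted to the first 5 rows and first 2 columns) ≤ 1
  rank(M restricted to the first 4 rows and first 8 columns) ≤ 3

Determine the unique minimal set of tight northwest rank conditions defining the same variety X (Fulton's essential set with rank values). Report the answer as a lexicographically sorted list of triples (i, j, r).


The tightest implied rank at each (i,j), from the 14 conditions:

  row 1: 0, 0, 0, 0, 1, 1, 1, 1, 1, 1
  row 2: 0, 0, 0, 1, 2, 2, 2, 2, 2, 2
  row 3: 0, 1, 1, 2, 3, 3, 3, 3, 3, 3
  row 4: 0, 1, 1, 2, 3, 3, 3, 3, 3, 4
  row 5: 0, 1, 1, 2, 3, 4, 4, 4, 4, 5
  row 6: 0, 1, 2, 3, 4, 5, 5, 5, 5, 6
  row 7: 0, 1, 2, 3, 4, 5, 6, 6, 6, 7
  row 8: 1, 2, 3, 4, 5, 6, 7, 7, 7, 8
  row 9: 1, 2, 3, 4, 5, 6, 7, 7, 8, 9
  row 10: 1, 2, 3, 4, 5, 6, 7, 8, 9, 10

second differences of R give the permutation w = (5, 4, 2, 10, 6, 3, 7, 1, 9, 8).

ℓ(w)=19; the 6 essential cells (i,j,r):

[(1, 4, 0), (2, 3, 0), (4, 9, 3), (5, 3, 1), (7, 1, 0), (9, 8, 7)]


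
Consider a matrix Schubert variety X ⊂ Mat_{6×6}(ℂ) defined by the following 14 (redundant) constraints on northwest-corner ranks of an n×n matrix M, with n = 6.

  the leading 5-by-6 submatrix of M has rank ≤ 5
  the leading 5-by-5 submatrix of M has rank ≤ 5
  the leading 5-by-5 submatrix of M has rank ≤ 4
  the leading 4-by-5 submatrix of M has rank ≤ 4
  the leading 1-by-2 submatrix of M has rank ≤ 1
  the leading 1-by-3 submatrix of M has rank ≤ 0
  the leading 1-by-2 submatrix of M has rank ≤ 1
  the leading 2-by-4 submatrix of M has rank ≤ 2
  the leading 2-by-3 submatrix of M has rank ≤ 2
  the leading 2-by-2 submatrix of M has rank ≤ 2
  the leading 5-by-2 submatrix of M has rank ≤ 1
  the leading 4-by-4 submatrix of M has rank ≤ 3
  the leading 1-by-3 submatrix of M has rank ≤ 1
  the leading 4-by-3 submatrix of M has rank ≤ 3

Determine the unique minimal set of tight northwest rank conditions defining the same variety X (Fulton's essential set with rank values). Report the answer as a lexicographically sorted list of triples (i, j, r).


Rank table r_w(6×6) implied by the 14 constraints:

  0 | 0 | 0 | 1 | 1 | 1
  1 | 1 | 1 | 2 | 2 | 2
  1 | 1 | 2 | 3 | 3 | 3
  1 | 1 | 2 | 3 | 4 | 4
  1 | 1 | 2 | 3 | 4 | 5
  1 | 2 | 3 | 4 | 5 | 6

hence w(1..6) = (4, 1, 3, 5, 6, 2).

D(w) has 6 cells with 2 SE-corners; essential set:

[(1, 3, 0), (5, 2, 1)]


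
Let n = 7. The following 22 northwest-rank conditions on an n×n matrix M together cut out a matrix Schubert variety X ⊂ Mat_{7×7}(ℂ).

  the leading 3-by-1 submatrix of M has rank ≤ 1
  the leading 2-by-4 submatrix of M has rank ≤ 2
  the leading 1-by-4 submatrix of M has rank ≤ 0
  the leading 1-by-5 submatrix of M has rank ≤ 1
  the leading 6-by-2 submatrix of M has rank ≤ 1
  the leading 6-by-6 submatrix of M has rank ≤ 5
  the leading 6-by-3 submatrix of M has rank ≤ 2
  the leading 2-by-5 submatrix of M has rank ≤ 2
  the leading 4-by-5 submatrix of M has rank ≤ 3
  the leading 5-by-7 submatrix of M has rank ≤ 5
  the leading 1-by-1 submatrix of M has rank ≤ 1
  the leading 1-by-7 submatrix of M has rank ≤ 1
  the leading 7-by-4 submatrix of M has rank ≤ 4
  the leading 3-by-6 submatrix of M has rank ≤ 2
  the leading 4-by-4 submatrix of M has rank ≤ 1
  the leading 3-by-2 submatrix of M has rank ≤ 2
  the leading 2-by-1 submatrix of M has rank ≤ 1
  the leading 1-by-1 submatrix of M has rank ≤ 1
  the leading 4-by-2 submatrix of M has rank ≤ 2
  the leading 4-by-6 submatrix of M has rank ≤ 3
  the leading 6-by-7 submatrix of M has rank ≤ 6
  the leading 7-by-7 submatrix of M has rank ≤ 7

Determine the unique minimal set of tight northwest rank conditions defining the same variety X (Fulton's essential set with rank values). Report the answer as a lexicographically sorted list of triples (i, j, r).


Recovering R(i,j) via the rank-extension bound from the 22 conditions:

  R[1]: 0, 0, 0, 0, 1, 1, 1
  R[2]: 1, 1, 1, 1, 2, 2, 2
  R[3]: 1, 1, 1, 1, 2, 2, 3
  R[4]: 1, 1, 1, 1, 2, 3, 4
  R[5]: 1, 1, 2, 2, 3, 4, 5
  R[6]: 1, 1, 2, 3, 4, 5, 6
  R[7]: 1, 2, 3, 4, 5, 6, 7

hence w(1..7) = (5, 1, 7, 6, 3, 4, 2).

|D(w)|=13, |Ess(w)|=4:

[(1, 4, 0), (3, 6, 2), (4, 4, 1), (6, 2, 1)]


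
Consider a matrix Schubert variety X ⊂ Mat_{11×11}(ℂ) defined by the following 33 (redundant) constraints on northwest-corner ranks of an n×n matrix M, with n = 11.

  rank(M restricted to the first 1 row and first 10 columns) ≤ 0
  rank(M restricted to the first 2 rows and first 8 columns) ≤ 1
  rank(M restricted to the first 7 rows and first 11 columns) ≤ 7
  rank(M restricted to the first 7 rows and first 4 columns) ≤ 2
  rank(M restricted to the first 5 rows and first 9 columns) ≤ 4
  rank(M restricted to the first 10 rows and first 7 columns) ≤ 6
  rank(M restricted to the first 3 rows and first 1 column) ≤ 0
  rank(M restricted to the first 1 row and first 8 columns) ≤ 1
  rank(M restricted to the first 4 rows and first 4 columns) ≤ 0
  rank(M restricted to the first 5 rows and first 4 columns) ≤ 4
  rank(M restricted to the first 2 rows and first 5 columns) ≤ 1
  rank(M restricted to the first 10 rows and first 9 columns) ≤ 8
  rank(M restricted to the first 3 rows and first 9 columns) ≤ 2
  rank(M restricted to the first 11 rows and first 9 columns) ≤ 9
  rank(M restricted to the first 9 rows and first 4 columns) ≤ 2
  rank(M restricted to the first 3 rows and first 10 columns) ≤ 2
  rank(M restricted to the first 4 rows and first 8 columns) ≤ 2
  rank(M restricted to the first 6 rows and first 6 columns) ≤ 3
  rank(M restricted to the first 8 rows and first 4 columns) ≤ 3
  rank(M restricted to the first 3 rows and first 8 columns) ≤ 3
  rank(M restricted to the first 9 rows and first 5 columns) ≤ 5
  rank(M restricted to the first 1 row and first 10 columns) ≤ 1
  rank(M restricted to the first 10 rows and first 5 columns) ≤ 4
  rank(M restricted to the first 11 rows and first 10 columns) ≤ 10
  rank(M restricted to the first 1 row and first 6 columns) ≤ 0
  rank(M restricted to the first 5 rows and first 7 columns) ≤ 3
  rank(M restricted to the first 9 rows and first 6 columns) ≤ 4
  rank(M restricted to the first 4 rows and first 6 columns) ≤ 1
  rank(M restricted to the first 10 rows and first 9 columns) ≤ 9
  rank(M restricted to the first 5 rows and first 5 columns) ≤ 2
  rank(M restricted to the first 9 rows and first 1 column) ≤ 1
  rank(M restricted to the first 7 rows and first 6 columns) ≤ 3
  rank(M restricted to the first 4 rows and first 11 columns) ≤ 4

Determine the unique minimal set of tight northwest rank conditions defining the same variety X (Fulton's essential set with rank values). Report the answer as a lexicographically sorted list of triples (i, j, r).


Rank table r_w(11×11) implied by the 33 constraints:

  0  0  0  0  0  0  0  0  0  0  1
  0  0  0  0  1  1  1  1  1  1  2
  0  0  0  0  1  1  2  2  2  2  3
  0  0  0  0  1  1  2  2  3  3  4
  1  1  1  1  2  2  3  3  4  4  5
  1  2  2  2  3  3  4  4  5  5  6
  1  2  2  2  3  3  4  5  6  6  7
  1  2  2  2  3  4  5  6  7  7  8
  1  2  2  2  3  4  5  6  7  8  9
  1  2  3  3  4  5  6  7  8  9  10
  1  2  3  4  5  6  7  8  9  10  11

hence w(1..11) = (11, 5, 7, 9, 1, 2, 8, 6, 10, 3, 4).

Fulton essential set (6 of the 32 Rothe cells):

[(1, 10, 0), (4, 4, 0), (4, 6, 1), (4, 8, 2), (7, 6, 3), (9, 4, 2)]


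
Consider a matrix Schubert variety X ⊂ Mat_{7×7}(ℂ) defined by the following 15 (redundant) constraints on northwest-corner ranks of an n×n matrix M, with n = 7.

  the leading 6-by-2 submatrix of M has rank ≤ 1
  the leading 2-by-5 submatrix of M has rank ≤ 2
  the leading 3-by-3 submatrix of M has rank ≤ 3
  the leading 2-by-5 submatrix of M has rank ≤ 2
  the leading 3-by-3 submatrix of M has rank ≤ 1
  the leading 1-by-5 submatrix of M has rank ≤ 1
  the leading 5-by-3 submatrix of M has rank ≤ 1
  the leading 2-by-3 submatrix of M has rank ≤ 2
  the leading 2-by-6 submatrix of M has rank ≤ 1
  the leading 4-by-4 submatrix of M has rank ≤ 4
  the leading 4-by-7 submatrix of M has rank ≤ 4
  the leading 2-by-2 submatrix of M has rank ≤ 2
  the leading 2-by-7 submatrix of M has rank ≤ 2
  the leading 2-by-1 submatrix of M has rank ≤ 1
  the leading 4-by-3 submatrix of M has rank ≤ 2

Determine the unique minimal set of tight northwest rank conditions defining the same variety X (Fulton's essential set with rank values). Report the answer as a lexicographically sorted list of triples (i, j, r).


Recovering R(i,j) via the rank-extension bound from the 15 conditions:

  1 1 1 1 1 1 1
  1 1 1 1 1 1 2
  1 1 1 2 2 2 3
  1 1 1 2 3 3 4
  1 1 1 2 3 4 5
  1 1 2 3 4 5 6
  1 2 3 4 5 6 7

giving w = (1, 7, 4, 5, 6, 3, 2) via Δ²R.

3 SE-corners of the 12-cell Rothe diagram give Ess(w):

[(2, 6, 1), (5, 3, 1), (6, 2, 1)]


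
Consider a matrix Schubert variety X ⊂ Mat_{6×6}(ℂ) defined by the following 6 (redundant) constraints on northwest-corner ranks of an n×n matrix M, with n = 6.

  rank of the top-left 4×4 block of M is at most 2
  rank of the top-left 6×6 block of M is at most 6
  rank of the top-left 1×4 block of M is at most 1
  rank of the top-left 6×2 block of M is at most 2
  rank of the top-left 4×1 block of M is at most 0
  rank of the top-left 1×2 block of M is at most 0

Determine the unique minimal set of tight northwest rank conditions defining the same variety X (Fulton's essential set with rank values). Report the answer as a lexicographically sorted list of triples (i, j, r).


Reconstructing r_w from the 6 given conditions:

  i=1: 0 | 0 | 1 | 1 | 1 | 1
  i=2: 0 | 1 | 2 | 2 | 2 | 2
  i=3: 0 | 1 | 2 | 2 | 3 | 3
  i=4: 0 | 1 | 2 | 2 | 3 | 4
  i=5: 1 | 2 | 3 | 3 | 4 | 5
  i=6: 1 | 2 | 3 | 4 | 5 | 6

giving w = (3, 2, 5, 6, 1, 4) via Δ²R.

Fulton essential set (3 of the 7 Rothe cells):

[(1, 2, 0), (4, 1, 0), (4, 4, 2)]


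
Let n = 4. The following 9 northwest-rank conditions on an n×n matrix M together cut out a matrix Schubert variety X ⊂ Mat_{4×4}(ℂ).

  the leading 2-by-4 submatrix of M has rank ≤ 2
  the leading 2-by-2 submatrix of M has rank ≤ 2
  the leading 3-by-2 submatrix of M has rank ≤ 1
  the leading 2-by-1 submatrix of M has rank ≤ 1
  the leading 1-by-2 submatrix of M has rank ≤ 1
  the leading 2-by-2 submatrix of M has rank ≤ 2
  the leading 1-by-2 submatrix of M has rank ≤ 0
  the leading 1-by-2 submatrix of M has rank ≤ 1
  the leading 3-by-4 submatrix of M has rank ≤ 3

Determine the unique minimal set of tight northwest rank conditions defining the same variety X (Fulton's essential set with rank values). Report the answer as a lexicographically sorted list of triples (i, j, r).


Computing R[i][j] = min implied NW-rank bound (n=4, 9 conditions):

  i=1: 0, 0, 1, 1
  i=2: 1, 1, 2, 2
  i=3: 1, 1, 2, 3
  i=4: 1, 2, 3, 4

giving w = (3, 1, 4, 2) via Δ²R.

2 SE-corners of the 3-cell Rothe diagram give Ess(w):

[(1, 2, 0), (3, 2, 1)]


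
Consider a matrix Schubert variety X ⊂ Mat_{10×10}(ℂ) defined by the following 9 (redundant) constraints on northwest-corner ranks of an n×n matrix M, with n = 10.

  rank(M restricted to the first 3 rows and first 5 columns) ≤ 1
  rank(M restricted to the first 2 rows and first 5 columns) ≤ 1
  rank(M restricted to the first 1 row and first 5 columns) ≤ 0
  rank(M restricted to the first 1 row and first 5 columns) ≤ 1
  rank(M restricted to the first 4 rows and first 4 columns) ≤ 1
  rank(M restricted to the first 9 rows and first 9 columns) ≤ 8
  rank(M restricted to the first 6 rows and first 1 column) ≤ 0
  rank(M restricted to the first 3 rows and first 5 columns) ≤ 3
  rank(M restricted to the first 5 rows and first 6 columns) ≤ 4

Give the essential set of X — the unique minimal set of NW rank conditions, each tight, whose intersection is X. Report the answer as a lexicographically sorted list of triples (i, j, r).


Reconstructing r_w from the 9 given conditions:

  0  0  0  0  0  1  1  1  1  1
  0  1  1  1  1  2  2  2  2  2
  0  1  1  1  1  2  3  3  3  3
  0  1  1  1  2  3  4  4  4  4
  0  1  2  2  3  4  5  5  5  5
  0  1  2  3  4  5  6  6  6  6
  1  2  3  4  5  6  7  7  7  7
  1  2  3  4  5  6  7  8  8  8
  1  2  3  4  5  6  7  8  8  9
  1  2  3  4  5  6  7  8  9  10

the unique w with this rank table is (6, 2, 7, 5, 3, 4, 1, 8, 10, 9).

ℓ(w)=16; the 5 essential cells (i,j,r):

[(1, 5, 0), (3, 5, 1), (4, 4, 1), (6, 1, 0), (9, 9, 8)]


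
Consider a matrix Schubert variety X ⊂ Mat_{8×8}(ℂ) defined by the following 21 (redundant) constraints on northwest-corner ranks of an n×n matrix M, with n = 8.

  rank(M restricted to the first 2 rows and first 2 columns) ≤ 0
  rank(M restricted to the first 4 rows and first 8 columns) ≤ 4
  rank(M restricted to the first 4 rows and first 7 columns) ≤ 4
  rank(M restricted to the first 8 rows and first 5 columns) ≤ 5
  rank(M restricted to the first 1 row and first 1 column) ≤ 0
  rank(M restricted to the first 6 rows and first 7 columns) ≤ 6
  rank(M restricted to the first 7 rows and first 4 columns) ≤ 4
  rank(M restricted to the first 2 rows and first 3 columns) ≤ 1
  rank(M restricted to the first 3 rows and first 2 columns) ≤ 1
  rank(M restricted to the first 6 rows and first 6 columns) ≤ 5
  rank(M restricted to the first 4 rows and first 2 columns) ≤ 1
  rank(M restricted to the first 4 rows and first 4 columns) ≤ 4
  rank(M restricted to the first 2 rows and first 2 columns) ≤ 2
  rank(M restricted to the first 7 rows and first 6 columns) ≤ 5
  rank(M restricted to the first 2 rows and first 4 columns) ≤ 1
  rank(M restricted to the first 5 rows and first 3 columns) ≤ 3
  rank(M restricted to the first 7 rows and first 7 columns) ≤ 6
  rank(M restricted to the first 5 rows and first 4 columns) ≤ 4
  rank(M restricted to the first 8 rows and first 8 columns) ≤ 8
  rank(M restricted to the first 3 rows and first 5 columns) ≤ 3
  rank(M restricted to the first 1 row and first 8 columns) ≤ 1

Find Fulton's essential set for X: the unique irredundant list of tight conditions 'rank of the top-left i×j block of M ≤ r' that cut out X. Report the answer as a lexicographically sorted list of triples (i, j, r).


Propagating the 21 rank bounds to every northwest block:

  row 1: 0 0 1 1 1 1 1 1
  row 2: 0 0 1 1 2 2 2 2
  row 3: 1 1 2 2 3 3 3 3
  row 4: 1 1 2 3 4 4 4 4
  row 5: 1 2 3 4 5 5 5 5
  row 6: 1 2 3 4 5 5 6 6
  row 7: 1 2 3 4 5 5 6 7
  row 8: 1 2 3 4 5 6 7 8

reading off 1-entries of Δ²R: w = (3, 5, 1, 4, 2, 7, 8, 6).

D(w) has 8 cells with 4 SE-corners; essential set:

[(2, 2, 0), (2, 4, 1), (4, 2, 1), (7, 6, 5)]


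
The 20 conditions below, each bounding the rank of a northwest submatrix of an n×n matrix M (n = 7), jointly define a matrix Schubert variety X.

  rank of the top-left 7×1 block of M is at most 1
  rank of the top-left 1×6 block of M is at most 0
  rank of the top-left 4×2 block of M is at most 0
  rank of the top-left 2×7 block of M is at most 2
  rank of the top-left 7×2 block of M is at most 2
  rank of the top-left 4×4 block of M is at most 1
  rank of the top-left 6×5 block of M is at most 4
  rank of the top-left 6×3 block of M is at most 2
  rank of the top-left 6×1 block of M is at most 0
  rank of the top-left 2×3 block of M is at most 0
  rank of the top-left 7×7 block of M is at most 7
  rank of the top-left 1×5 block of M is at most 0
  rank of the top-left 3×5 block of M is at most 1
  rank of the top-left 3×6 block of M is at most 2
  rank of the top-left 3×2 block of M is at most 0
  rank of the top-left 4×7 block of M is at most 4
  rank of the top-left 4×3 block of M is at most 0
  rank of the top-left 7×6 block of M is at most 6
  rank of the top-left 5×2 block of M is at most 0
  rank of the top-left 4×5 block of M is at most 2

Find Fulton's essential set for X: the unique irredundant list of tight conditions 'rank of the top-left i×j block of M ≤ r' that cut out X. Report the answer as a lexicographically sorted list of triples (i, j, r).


Reconstructing r_w from the 20 given conditions:

  i=1: 0  0  0  0  0  0  1
  i=2: 0  0  0  1  1  1  2
  i=3: 0  0  0  1  1  2  3
  i=4: 0  0  0  1  2  3  4
  i=5: 0  0  1  2  3  4  5
  i=6: 0  1  2  3  4  5  6
  i=7: 1  2  3  4  5  6  7

the unique w with this rank table is (7, 4, 6, 5, 3, 2, 1).

D(w) has 19 cells with 5 SE-corners; essential set:

[(1, 6, 0), (3, 5, 1), (4, 3, 0), (5, 2, 0), (6, 1, 0)]


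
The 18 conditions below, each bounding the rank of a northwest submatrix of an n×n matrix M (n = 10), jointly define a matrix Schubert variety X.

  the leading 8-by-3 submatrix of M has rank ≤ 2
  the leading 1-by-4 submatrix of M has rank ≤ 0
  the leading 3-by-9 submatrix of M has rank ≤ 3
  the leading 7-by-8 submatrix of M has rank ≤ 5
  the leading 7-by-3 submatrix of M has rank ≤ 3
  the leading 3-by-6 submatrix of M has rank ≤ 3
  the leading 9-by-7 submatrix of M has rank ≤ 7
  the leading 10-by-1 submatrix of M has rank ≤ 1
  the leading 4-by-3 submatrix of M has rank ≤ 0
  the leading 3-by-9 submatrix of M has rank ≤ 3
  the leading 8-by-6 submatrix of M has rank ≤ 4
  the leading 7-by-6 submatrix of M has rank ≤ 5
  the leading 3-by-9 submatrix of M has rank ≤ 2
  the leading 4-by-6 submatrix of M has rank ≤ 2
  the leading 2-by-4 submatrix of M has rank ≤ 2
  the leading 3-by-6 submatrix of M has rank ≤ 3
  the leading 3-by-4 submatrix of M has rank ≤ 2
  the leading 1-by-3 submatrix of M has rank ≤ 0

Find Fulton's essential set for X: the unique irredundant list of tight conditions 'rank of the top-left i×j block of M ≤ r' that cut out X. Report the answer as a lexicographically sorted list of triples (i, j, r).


The tightest implied rank at each (i,j), from the 18 conditions:

  0 | 0 | 0 | 0 | 1 | 1 | 1 | 1 | 1 | 1
  0 | 0 | 0 | 1 | 2 | 2 | 2 | 2 | 2 | 2
  0 | 0 | 0 | 1 | 2 | 2 | 2 | 2 | 2 | 3
  0 | 0 | 0 | 1 | 2 | 2 | 3 | 3 | 3 | 4
  1 | 1 | 1 | 2 | 3 | 3 | 4 | 4 | 4 | 5
  1 | 2 | 2 | 3 | 4 | 4 | 5 | 5 | 5 | 6
  1 | 2 | 2 | 3 | 4 | 4 | 5 | 5 | 6 | 7
  1 | 2 | 2 | 3 | 4 | 4 | 5 | 6 | 7 | 8
  1 | 2 | 3 | 4 | 5 | 5 | 6 | 7 | 8 | 9
  1 | 2 | 3 | 4 | 5 | 6 | 7 | 8 | 9 | 10

second differences of R give the permutation w = (5, 4, 10, 7, 1, 2, 9, 8, 3, 6).

Rothe diagram D(w) (23 cells), 7 SE-corners (essential conditions):

[(1, 4, 0), (3, 9, 2), (4, 3, 0), (4, 6, 2), (7, 8, 5), (8, 3, 2), (8, 6, 4)]


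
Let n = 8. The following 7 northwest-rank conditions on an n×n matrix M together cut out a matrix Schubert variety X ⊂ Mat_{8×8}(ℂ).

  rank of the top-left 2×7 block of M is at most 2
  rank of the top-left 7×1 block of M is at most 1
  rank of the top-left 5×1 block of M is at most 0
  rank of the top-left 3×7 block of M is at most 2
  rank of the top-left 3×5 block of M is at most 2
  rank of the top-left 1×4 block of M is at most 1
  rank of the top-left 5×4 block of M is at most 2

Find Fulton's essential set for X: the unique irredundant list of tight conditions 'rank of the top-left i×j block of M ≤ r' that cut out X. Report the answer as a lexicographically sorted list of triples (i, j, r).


Propagating the 7 rank bounds to every northwest block:

  i=1: 0 1 1 1 1 1 1 1
  i=2: 0 1 2 2 2 2 2 2
  i=3: 0 1 2 2 2 2 2 3
  i=4: 0 1 2 2 3 3 3 4
  i=5: 0 1 2 2 3 4 4 5
  i=6: 1 2 3 3 4 5 5 6
  i=7: 1 2 3 4 5 6 6 7
  i=8: 1 2 3 4 5 6 7 8

reading off 1-entries of Δ²R: w = (2, 3, 8, 5, 6, 1, 4, 7).

Rothe diagram D(w) (11 cells), 3 SE-corners (essential conditions):

[(3, 7, 2), (5, 1, 0), (5, 4, 2)]


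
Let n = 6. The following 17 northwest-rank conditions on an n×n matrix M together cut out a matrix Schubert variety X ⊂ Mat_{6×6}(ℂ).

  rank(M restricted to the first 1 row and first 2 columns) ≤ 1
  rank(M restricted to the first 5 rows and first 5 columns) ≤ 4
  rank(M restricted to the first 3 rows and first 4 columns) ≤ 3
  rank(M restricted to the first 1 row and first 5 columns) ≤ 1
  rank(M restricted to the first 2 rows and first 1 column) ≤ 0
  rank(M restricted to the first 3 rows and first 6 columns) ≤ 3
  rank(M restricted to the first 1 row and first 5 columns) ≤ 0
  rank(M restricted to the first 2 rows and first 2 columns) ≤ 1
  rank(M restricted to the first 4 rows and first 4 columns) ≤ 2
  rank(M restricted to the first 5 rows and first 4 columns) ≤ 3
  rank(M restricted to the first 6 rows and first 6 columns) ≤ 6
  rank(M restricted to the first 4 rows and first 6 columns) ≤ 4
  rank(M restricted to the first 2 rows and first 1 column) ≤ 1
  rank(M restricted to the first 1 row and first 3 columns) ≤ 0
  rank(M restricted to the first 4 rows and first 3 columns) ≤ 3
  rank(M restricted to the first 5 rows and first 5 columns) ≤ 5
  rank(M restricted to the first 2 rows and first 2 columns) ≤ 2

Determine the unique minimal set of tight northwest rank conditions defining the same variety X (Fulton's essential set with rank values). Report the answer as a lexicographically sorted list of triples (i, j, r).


The tightest implied rank at each (i,j), from the 17 conditions:

  row 1: 0 | 0 | 0 | 0 | 0 | 1
  row 2: 0 | 1 | 1 | 1 | 1 | 2
  row 3: 1 | 2 | 2 | 2 | 2 | 3
  row 4: 1 | 2 | 2 | 2 | 3 | 4
  row 5: 1 | 2 | 3 | 3 | 4 | 5
  row 6: 1 | 2 | 3 | 4 | 5 | 6

hence w(1..6) = (6, 2, 1, 5, 3, 4).

3 SE-corners of the 8-cell Rothe diagram give Ess(w):

[(1, 5, 0), (2, 1, 0), (4, 4, 2)]


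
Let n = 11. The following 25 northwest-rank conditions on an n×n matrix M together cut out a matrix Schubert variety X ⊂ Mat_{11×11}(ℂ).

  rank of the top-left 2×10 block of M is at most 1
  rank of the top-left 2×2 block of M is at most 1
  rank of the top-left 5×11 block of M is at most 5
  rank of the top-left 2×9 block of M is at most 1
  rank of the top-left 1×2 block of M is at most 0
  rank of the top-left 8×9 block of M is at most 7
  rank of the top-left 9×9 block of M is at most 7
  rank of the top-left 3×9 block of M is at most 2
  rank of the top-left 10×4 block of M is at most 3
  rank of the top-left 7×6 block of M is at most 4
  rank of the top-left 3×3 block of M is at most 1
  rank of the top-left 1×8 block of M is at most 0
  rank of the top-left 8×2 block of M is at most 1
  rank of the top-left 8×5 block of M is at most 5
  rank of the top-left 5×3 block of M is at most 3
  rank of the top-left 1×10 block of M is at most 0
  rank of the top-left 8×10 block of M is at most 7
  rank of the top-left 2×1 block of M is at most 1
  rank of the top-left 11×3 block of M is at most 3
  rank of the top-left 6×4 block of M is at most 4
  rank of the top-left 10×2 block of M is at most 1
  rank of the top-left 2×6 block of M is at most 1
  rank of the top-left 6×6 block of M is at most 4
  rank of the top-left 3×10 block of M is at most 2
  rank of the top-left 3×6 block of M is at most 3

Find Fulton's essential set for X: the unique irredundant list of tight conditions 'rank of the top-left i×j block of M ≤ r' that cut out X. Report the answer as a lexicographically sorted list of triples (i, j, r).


Recovering R(i,j) via the rank-extension bound from the 25 conditions:

  R[1]: 0 | 0 | 0 | 0 | 0 | 0 | 0 | 0 | 0 | 0 | 1
  R[2]: 1 | 1 | 1 | 1 | 1 | 1 | 1 | 1 | 1 | 1 | 2
  R[3]: 1 | 1 | 1 | 2 | 2 | 2 | 2 | 2 | 2 | 2 | 3
  R[4]: 1 | 1 | 2 | 3 | 3 | 3 | 3 | 3 | 3 | 3 | 4
  R[5]: 1 | 1 | 2 | 3 | 4 | 4 | 4 | 4 | 4 | 4 | 5
  R[6]: 1 | 1 | 2 | 3 | 4 | 4 | 5 | 5 | 5 | 5 | 6
  R[7]: 1 | 1 | 2 | 3 | 4 | 4 | 5 | 6 | 6 | 6 | 7
  R[8]: 1 | 1 | 2 | 3 | 4 | 5 | 6 | 7 | 7 | 7 | 8
  R[9]: 1 | 1 | 2 | 3 | 4 | 5 | 6 | 7 | 7 | 8 | 9
  R[10]: 1 | 1 | 2 | 3 | 4 | 5 | 6 | 7 | 8 | 9 | 10
  R[11]: 1 | 2 | 3 | 4 | 5 | 6 | 7 | 8 | 9 | 10 | 11

giving w = (11, 1, 4, 3, 5, 7, 8, 6, 10, 9, 2) via Δ²R.

D(w) has 22 cells with 5 SE-corners; essential set:

[(1, 10, 0), (3, 3, 1), (7, 6, 4), (9, 9, 7), (10, 2, 1)]


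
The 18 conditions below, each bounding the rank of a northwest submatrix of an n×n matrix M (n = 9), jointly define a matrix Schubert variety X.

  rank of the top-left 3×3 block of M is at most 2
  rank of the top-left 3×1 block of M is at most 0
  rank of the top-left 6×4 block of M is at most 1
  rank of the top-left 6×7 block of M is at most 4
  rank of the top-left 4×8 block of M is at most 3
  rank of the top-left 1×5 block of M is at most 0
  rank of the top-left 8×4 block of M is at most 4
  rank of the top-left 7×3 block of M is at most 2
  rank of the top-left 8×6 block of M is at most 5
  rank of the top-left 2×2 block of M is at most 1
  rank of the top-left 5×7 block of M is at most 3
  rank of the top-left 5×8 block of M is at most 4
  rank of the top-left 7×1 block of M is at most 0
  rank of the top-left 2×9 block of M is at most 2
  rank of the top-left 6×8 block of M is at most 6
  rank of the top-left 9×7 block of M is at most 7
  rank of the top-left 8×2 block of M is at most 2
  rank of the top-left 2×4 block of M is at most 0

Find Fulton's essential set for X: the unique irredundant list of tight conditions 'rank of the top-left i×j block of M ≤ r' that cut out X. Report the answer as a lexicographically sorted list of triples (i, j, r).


Reconstructing r_w from the 18 given conditions:

  row 1: 0, 0, 0, 0, 0, 1, 1, 1, 1
  row 2: 0, 0, 0, 0, 1, 2, 2, 2, 2
  row 3: 0, 1, 1, 1, 2, 3, 3, 3, 3
  row 4: 0, 1, 1, 1, 2, 3, 3, 3, 4
  row 5: 0, 1, 1, 1, 2, 3, 3, 4, 5
  row 6: 0, 1, 1, 1, 2, 3, 4, 5, 6
  row 7: 0, 1, 2, 2, 3, 4, 5, 6, 7
  row 8: 1, 2, 3, 3, 4, 5, 6, 7, 8
  row 9: 1, 2, 3, 4, 5, 6, 7, 8, 9

so w = (6, 5, 2, 9, 8, 7, 3, 1, 4).

ℓ(w)=23; the 6 essential cells (i,j,r):

[(1, 5, 0), (2, 4, 0), (4, 8, 3), (5, 7, 3), (6, 4, 1), (7, 1, 0)]


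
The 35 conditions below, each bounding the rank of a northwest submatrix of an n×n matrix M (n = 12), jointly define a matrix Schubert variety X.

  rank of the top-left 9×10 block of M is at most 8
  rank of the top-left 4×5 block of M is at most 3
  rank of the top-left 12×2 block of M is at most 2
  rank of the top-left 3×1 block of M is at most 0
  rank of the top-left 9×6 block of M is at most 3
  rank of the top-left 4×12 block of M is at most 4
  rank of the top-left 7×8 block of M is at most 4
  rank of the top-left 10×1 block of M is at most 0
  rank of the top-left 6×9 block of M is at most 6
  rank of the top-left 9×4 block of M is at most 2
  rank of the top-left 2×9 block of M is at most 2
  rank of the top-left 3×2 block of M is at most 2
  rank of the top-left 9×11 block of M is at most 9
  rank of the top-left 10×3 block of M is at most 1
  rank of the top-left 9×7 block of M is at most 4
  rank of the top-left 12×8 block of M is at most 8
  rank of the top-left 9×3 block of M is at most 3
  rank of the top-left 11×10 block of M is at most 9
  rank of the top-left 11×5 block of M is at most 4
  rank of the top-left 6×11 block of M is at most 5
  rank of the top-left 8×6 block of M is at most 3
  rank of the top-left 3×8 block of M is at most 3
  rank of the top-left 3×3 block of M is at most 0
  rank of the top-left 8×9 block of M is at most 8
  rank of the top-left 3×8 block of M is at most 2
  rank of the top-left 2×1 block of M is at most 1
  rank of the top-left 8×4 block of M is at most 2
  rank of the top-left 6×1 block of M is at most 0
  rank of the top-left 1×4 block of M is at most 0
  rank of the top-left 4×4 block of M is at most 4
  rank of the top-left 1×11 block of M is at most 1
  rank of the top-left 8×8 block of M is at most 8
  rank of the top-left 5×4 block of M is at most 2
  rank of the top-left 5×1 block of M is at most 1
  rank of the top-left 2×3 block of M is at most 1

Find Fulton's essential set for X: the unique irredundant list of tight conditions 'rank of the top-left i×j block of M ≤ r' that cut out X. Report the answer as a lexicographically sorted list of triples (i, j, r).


Reconstructing r_w from the 35 given conditions:

  row 1: 0, 0, 0, 0, 1, 1, 1, 1, 1, 1, 1, 1
  row 2: 0, 0, 0, 1, 2, 2, 2, 2, 2, 2, 2, 2
  row 3: 0, 0, 0, 1, 2, 2, 2, 2, 3, 3, 3, 3
  row 4: 0, 1, 1, 2, 3, 3, 3, 3, 4, 4, 4, 4
  row 5: 0, 1, 1, 2, 3, 3, 4, 4, 5, 5, 5, 5
  row 6: 0, 1, 1, 2, 3, 3, 4, 4, 5, 5, 5, 6
  row 7: 0, 1, 1, 2, 3, 3, 4, 4, 5, 6, 6, 7
  row 8: 0, 1, 1, 2, 3, 3, 4, 5, 6, 7, 7, 8
  row 9: 0, 1, 1, 2, 3, 3, 4, 5, 6, 7, 8, 9
  row 10: 0, 1, 1, 2, 3, 4, 5, 6, 7, 8, 9, 10
  row 11: 1, 2, 2, 3, 4, 5, 6, 7, 8, 9, 10, 11
  row 12: 1, 2, 3, 4, 5, 6, 7, 8, 9, 10, 11, 12

second differences of R give the permutation w = (5, 4, 9, 2, 7, 12, 10, 8, 11, 6, 1, 3).

|D(w)|=35, |Ess(w)|=8:

[(1, 4, 0), (3, 3, 0), (3, 8, 2), (6, 11, 5), (7, 8, 4), (9, 6, 3), (10, 1, 0), (10, 3, 1)]


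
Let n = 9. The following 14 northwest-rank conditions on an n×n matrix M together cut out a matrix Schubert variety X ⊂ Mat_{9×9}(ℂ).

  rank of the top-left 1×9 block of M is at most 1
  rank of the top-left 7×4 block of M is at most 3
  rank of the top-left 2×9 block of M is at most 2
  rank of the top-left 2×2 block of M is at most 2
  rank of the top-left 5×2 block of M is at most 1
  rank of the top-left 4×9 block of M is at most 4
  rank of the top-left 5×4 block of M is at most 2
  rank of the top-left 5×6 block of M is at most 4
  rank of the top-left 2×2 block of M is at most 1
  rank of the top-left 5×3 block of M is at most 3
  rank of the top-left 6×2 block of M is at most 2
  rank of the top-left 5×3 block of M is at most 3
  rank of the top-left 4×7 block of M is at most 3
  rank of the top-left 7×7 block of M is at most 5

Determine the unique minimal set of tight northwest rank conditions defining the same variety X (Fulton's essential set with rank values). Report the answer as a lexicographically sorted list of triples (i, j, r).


The tightest implied rank at each (i,j), from the 14 conditions:

  i=1: 1  1  1  1  1  1  1  1  1
  i=2: 1  1  2  2  2  2  2  2  2
  i=3: 1  1  2  2  3  3  3  3  3
  i=4: 1  1  2  2  3  3  3  4  4
  i=5: 1  1  2  2  3  4  4  5  5
  i=6: 1  2  3  3  4  5  5  6  6
  i=7: 1  2  3  3  4  5  5  6  7
  i=8: 1  2  3  4  5  6  6  7  8
  i=9: 1  2  3  4  5  6  7  8  9

hence w(1..9) = (1, 3, 5, 8, 6, 2, 9, 4, 7).

Rothe diagram D(w) (11 cells), 5 SE-corners (essential conditions):

[(4, 7, 3), (5, 2, 1), (5, 4, 2), (7, 4, 3), (7, 7, 5)]


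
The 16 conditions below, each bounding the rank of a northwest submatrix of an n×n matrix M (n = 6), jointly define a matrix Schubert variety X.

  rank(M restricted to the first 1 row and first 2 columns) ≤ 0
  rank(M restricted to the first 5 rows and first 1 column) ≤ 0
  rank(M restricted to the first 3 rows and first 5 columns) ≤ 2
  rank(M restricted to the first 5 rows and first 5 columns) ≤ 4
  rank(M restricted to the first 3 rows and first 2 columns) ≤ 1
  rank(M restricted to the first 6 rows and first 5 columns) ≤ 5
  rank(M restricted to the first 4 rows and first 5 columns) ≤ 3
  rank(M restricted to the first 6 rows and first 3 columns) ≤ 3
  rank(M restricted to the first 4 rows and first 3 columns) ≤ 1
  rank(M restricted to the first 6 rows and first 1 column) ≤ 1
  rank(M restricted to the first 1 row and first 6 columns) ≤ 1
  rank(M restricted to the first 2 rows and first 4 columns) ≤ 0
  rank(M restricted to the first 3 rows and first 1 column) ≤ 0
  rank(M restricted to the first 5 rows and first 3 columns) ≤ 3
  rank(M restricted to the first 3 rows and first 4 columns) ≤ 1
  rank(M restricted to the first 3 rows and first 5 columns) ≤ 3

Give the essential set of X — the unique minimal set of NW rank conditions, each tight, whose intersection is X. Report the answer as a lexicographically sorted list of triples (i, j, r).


Rank table r_w(6×6) implied by the 16 constraints:

  0  0  0  0  1  1
  0  0  0  0  1  2
  0  1  1  1  2  3
  0  1  1  2  3  4
  0  1  2  3  4  5
  1  2  3  4  5  6

the unique w with this rank table is (5, 6, 2, 4, 3, 1).

D(w) has 12 cells with 3 SE-corners; essential set:

[(2, 4, 0), (4, 3, 1), (5, 1, 0)]
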